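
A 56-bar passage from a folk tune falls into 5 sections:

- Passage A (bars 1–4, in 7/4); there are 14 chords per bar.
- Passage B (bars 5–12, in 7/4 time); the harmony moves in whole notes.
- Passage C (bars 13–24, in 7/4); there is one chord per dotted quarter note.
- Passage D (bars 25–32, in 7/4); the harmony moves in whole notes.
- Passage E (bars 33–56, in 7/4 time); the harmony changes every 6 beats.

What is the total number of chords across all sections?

168 chords

A: 4 bars × 7 beats = 28 beats; 0.5 beats/chord → 56 chords.
B: 8 bars × 7 beats = 56 beats; 4 beats/chord → 14 chords.
C: 12 bars × 7 beats = 84 beats; 1.5 beats/chord → 56 chords.
D: 8 bars × 7 beats = 56 beats; 4 beats/chord → 14 chords.
E: 24 bars × 7 beats = 168 beats; 6 beats/chord → 28 chords.
Total: 56 + 14 + 56 + 14 + 28 = 168.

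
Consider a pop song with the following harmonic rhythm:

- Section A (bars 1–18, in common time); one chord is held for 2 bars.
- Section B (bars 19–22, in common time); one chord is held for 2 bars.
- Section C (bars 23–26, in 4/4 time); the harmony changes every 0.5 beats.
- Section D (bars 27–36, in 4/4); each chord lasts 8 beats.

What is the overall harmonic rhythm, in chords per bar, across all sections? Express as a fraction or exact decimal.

A: 18 bars of 4 beats is 72 beats; at 8 beats each that's 9 chords.
B: 4 bars of 4 beats is 16 beats; at 8 beats each that's 2 chords.
C: 4 bars of 4 beats is 16 beats; at 0.5 beats each that's 32 chords.
D: 10 bars of 4 beats is 40 beats; at 8 beats each that's 5 chords.
Overall: 48 chords over 36 bars → 48/36 = 4/3 chords per bar.

4/3 chords per bar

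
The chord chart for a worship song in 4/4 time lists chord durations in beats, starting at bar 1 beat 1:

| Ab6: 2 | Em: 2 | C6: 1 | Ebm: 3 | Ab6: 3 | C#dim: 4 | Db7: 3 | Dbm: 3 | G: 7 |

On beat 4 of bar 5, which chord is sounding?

Beat 4 of bar 5 is beat (5−1)×4 + 4 = 20 overall.
Running totals: Ab6 ends at 2, Em ends at 4, C6 ends at 5, Ebm ends at 8, Ab6 ends at 11, C#dim ends at 15, Db7 ends at 18, Dbm ends at 21.
Beat 20 falls within Dbm.

Dbm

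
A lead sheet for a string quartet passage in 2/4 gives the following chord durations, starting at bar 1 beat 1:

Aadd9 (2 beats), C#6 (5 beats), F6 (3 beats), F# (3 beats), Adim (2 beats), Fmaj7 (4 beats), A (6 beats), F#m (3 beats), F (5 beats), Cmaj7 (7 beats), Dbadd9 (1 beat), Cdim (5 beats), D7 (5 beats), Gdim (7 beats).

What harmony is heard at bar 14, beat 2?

F#m

Beat 2 of bar 14 is beat (14−1)×2 + 2 = 28 overall.
Running totals: Aadd9 ends at 2, C#6 ends at 7, F6 ends at 10, F# ends at 13, Adim ends at 15, Fmaj7 ends at 19, A ends at 25, F#m ends at 28.
Beat 28 falls within F#m.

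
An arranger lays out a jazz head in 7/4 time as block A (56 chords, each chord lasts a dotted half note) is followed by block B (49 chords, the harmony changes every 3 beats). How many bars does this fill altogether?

45 bars

A: 56 × 3 = 168 beats = 24 bars.
B: 49 × 3 = 147 beats = 21 bars.
Total: 24 + 21 = 45 bars.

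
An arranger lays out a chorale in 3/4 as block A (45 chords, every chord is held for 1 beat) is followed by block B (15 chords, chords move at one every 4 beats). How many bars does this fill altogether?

A: 45 × 1 = 45 beats = 15 bars.
B: 15 × 4 = 60 beats = 20 bars.
Total: 15 + 20 = 35 bars.

35 bars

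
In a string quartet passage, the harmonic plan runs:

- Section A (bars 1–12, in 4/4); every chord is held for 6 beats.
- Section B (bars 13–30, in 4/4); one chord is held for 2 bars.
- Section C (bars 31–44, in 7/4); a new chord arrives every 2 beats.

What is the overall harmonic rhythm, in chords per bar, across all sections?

1.5 chords per bar

A: 12 × 4 = 48 beats ÷ 6 = 8 chords.
B: 18 × 4 = 72 beats ÷ 8 = 9 chords.
C: 14 × 7 = 98 beats ÷ 2 = 49 chords.
Overall: 66 chords over 44 bars → 66/44 = 1.5 chords per bar.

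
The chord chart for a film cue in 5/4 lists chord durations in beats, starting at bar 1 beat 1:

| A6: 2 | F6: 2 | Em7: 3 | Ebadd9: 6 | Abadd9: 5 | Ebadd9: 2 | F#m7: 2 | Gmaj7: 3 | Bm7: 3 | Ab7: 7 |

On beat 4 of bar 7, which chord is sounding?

Ab7

Beat 4 of bar 7 is beat (7−1)×5 + 4 = 34 overall.
Running totals: A6 ends at 2, F6 ends at 4, Em7 ends at 7, Ebadd9 ends at 13, Abadd9 ends at 18, Ebadd9 ends at 20, F#m7 ends at 22, Gmaj7 ends at 25, Bm7 ends at 28, Ab7 ends at 35.
Beat 34 falls within Ab7.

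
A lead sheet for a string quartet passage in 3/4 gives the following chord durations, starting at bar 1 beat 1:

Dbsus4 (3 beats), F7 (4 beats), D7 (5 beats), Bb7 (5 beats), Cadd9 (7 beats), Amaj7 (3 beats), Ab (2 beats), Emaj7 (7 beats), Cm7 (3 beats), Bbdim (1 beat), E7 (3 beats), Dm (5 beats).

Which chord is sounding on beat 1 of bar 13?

Cm7

Beat 1 of bar 13 is beat (13−1)×3 + 1 = 37 overall.
Running totals: Dbsus4 ends at 3, F7 ends at 7, D7 ends at 12, Bb7 ends at 17, Cadd9 ends at 24, Amaj7 ends at 27, Ab ends at 29, Emaj7 ends at 36, Cm7 ends at 39.
Beat 37 falls within Cm7.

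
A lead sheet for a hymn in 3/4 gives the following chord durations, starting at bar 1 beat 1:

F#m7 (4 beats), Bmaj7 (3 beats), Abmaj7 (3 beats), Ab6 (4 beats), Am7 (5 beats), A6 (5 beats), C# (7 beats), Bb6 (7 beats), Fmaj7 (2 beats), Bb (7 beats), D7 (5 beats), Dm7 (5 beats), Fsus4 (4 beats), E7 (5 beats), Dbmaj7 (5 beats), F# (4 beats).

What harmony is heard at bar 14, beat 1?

Fmaj7

Beat 1 of bar 14 is beat (14−1)×3 + 1 = 40 overall.
Running totals: F#m7 ends at 4, Bmaj7 ends at 7, Abmaj7 ends at 10, Ab6 ends at 14, Am7 ends at 19, A6 ends at 24, C# ends at 31, Bb6 ends at 38, Fmaj7 ends at 40.
Beat 40 falls within Fmaj7.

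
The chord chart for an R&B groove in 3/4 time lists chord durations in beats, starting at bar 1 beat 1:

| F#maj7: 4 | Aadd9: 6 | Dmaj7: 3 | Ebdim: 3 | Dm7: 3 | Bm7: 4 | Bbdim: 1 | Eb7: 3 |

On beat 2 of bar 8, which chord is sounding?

Beat 2 of bar 8 is beat (8−1)×3 + 2 = 23 overall.
Running totals: F#maj7 ends at 4, Aadd9 ends at 10, Dmaj7 ends at 13, Ebdim ends at 16, Dm7 ends at 19, Bm7 ends at 23.
Beat 23 falls within Bm7.

Bm7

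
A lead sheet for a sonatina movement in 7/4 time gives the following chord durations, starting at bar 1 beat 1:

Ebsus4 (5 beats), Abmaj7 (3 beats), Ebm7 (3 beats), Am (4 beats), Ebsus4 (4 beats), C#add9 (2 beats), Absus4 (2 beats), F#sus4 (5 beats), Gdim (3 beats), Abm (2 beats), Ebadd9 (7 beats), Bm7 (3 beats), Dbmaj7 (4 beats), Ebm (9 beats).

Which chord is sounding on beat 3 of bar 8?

Ebm

Beat 3 of bar 8 is beat (8−1)×7 + 3 = 52 overall.
Running totals: Ebsus4 ends at 5, Abmaj7 ends at 8, Ebm7 ends at 11, Am ends at 15, Ebsus4 ends at 19, C#add9 ends at 21, Absus4 ends at 23, F#sus4 ends at 28, Gdim ends at 31, Abm ends at 33, Ebadd9 ends at 40, Bm7 ends at 43, Dbmaj7 ends at 47, Ebm ends at 56.
Beat 52 falls within Ebm.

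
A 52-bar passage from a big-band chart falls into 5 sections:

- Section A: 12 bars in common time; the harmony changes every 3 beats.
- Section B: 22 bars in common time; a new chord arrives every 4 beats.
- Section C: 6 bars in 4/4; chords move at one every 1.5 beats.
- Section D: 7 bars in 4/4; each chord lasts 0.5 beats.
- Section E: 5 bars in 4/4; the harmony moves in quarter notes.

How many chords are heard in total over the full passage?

130 chords

A: 12·4 = 48 beats, 48/3 = 16 chords.
B: 22·4 = 88 beats, 88/4 = 22 chords.
C: 6·4 = 24 beats, 24/1.5 = 16 chords.
D: 7·4 = 28 beats, 28/0.5 = 56 chords.
E: 5·4 = 20 beats, 20/1 = 20 chords.
Total: 16 + 22 + 16 + 56 + 20 = 130.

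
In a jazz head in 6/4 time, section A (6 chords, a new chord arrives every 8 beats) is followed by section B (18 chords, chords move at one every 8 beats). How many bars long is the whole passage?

32 bars

A: 6 × 8 = 48 beats = 8 bars.
B: 18 × 8 = 144 beats = 24 bars.
Total: 8 + 24 = 32 bars.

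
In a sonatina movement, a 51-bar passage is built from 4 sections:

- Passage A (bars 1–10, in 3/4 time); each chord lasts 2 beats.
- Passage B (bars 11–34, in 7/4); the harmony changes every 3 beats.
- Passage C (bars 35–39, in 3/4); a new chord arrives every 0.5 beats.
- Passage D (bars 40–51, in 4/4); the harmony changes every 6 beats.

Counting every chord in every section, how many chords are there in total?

A: 10 bars × 3 beats = 30 beats; 2 beats/chord → 15 chords.
B: 24 bars × 7 beats = 168 beats; 3 beats/chord → 56 chords.
C: 5 bars × 3 beats = 15 beats; 0.5 beats/chord → 30 chords.
D: 12 bars × 4 beats = 48 beats; 6 beats/chord → 8 chords.
Total: 15 + 56 + 30 + 8 = 109.

109 chords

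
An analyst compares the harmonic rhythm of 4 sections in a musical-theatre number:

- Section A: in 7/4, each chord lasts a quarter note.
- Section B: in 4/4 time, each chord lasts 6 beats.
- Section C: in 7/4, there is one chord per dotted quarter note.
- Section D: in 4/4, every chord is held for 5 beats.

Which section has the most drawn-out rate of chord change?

A: 7/1 = 7 chords/bar.
B: 4/6 = 2/3 chords/bar.
C: 7/1.5 = 14/3 chords/bar.
D: 4/5 = 0.8 chords/bar.
Slowest is B at 2/3 chords/bar.

Section B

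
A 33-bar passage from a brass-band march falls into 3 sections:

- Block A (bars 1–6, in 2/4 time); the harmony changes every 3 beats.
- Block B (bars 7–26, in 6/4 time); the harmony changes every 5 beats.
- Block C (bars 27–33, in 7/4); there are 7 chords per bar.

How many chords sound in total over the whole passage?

77 chords

A: 6·2 = 12 beats, 12/3 = 4 chords.
B: 20·6 = 120 beats, 120/5 = 24 chords.
C: 7·7 = 49 beats, 49/1 = 49 chords.
Total: 4 + 24 + 49 = 77.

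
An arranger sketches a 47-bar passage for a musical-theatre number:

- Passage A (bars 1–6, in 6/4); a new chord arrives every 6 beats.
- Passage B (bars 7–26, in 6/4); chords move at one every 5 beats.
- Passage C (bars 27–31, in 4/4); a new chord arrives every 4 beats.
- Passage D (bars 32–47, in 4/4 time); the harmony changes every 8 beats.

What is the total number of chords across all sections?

A: 6·6 = 36 beats, 36/6 = 6 chords.
B: 20·6 = 120 beats, 120/5 = 24 chords.
C: 5·4 = 20 beats, 20/4 = 5 chords.
D: 16·4 = 64 beats, 64/8 = 8 chords.
Total: 6 + 24 + 5 + 8 = 43.

43 chords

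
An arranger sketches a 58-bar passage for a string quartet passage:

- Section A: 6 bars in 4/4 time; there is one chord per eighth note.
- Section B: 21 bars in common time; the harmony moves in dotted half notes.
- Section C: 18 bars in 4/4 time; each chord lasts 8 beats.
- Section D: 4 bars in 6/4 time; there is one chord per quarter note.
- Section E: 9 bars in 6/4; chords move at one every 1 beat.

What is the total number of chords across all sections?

163 chords

A has 24 beats and chords last 0.5 each, so 48 chords.
B has 84 beats and chords last 3 each, so 28 chords.
C has 72 beats and chords last 8 each, so 9 chords.
D has 24 beats and chords last 1 each, so 24 chords.
E has 54 beats and chords last 1 each, so 54 chords.
Total: 48 + 28 + 9 + 24 + 54 = 163.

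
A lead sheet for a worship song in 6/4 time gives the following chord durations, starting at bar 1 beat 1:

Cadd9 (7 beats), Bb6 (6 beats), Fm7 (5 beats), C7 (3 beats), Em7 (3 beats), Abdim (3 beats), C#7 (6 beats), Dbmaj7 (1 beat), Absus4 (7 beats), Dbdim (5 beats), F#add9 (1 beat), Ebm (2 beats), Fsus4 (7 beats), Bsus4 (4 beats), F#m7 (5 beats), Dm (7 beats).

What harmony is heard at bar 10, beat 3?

Beat 3 of bar 10 is beat (10−1)×6 + 3 = 57 overall.
Running totals: Cadd9 ends at 7, Bb6 ends at 13, Fm7 ends at 18, C7 ends at 21, Em7 ends at 24, Abdim ends at 27, C#7 ends at 33, Dbmaj7 ends at 34, Absus4 ends at 41, Dbdim ends at 46, F#add9 ends at 47, Ebm ends at 49, Fsus4 ends at 56, Bsus4 ends at 60.
Beat 57 falls within Bsus4.

Bsus4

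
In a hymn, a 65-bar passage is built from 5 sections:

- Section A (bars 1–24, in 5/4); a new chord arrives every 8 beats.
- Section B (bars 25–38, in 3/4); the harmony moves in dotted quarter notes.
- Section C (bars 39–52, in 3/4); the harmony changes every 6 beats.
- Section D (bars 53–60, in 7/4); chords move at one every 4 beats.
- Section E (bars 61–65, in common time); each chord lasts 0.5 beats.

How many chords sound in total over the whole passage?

A: 24 bars × 5 beats = 120 beats; 8 beats/chord → 15 chords.
B: 14 bars × 3 beats = 42 beats; 1.5 beats/chord → 28 chords.
C: 14 bars × 3 beats = 42 beats; 6 beats/chord → 7 chords.
D: 8 bars × 7 beats = 56 beats; 4 beats/chord → 14 chords.
E: 5 bars × 4 beats = 20 beats; 0.5 beats/chord → 40 chords.
Total: 15 + 28 + 7 + 14 + 40 = 104.

104 chords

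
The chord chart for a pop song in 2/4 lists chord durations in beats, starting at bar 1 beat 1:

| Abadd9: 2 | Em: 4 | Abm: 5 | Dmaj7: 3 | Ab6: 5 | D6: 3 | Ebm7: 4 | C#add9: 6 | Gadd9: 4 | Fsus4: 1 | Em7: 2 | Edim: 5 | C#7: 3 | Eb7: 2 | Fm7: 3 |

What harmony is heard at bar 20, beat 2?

Beat 2 of bar 20 is beat (20−1)×2 + 2 = 40 overall.
Running totals: Abadd9 ends at 2, Em ends at 6, Abm ends at 11, Dmaj7 ends at 14, Ab6 ends at 19, D6 ends at 22, Ebm7 ends at 26, C#add9 ends at 32, Gadd9 ends at 36, Fsus4 ends at 37, Em7 ends at 39, Edim ends at 44.
Beat 40 falls within Edim.

Edim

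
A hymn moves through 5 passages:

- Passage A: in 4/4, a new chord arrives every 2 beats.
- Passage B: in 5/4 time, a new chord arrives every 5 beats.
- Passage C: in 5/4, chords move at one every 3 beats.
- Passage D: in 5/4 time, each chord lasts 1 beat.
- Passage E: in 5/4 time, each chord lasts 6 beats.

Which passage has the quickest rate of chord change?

A: each chord is 2 beats in 4/4, so 2 per bar.
B: each chord is 5 beats in 5/4, so 1 per bar.
C: each chord is 3 beats in 5/4, so 5/3 per bar.
D: each chord is 1 beat in 5/4, so 5 per bar.
E: each chord is 6 beats in 5/4, so 5/6 per bar.
Fastest is D at 5 chords/bar.

Passage D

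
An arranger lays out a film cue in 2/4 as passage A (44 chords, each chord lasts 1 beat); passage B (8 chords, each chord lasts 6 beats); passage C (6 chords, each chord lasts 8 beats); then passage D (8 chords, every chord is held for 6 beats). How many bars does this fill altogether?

94 bars

A: 44 × 1 = 44 beats = 22 bars.
B: 8 × 6 = 48 beats = 24 bars.
C: 6 × 8 = 48 beats = 24 bars.
D: 8 × 6 = 48 beats = 24 bars.
Total: 22 + 24 + 24 + 24 = 94 bars.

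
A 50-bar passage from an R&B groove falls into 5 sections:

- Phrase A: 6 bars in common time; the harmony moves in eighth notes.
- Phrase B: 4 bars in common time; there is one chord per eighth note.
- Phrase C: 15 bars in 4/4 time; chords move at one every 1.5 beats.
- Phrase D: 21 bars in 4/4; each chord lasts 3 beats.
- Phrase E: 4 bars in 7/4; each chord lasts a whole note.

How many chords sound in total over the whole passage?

A: 6 bars × 4 beats = 24 beats; 0.5 beats/chord → 48 chords.
B: 4 bars × 4 beats = 16 beats; 0.5 beats/chord → 32 chords.
C: 15 bars × 4 beats = 60 beats; 1.5 beats/chord → 40 chords.
D: 21 bars × 4 beats = 84 beats; 3 beats/chord → 28 chords.
E: 4 bars × 7 beats = 28 beats; 4 beats/chord → 7 chords.
Total: 48 + 32 + 40 + 28 + 7 = 155.

155 chords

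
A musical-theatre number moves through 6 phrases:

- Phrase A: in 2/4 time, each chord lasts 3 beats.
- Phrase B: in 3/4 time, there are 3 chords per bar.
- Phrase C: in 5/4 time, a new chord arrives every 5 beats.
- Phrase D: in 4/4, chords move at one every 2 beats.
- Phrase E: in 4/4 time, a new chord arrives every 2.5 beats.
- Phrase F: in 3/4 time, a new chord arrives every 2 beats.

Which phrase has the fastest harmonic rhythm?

A: each chord is 3 beats in 2/4, so 2/3 per bar.
B: each chord is 1 beat in 3/4, so 3 per bar.
C: each chord is 5 beats in 5/4, so 1 per bar.
D: each chord is 2 beats in 4/4, so 2 per bar.
E: each chord is 2.5 beats in 4/4, so 1.6 per bar.
F: each chord is 2 beats in 3/4, so 1.5 per bar.
Fastest is B at 3 chords/bar.

Phrase B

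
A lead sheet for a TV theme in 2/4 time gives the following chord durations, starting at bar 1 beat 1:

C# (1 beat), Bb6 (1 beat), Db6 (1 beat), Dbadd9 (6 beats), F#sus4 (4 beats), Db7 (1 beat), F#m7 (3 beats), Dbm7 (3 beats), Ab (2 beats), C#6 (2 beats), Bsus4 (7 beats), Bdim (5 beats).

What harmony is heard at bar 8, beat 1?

F#m7

Beat 1 of bar 8 is beat (8−1)×2 + 1 = 15 overall.
Running totals: C# ends at 1, Bb6 ends at 2, Db6 ends at 3, Dbadd9 ends at 9, F#sus4 ends at 13, Db7 ends at 14, F#m7 ends at 17.
Beat 15 falls within F#m7.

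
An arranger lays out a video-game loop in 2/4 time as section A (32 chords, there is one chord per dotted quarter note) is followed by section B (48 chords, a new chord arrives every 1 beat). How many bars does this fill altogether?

48 bars

A: 32 × 1.5 = 48 beats = 24 bars.
B: 48 × 1 = 48 beats = 24 bars.
Total: 24 + 24 = 48 bars.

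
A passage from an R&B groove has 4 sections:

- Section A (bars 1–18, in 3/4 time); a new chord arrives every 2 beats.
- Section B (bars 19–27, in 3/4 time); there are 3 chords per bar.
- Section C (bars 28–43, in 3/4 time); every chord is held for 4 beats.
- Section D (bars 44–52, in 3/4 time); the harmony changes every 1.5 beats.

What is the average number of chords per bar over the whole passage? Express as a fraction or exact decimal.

21/13 chords per bar

A: 18 × 3 = 54 beats ÷ 2 = 27 chords.
B: 9 × 3 = 27 beats ÷ 1 = 27 chords.
C: 16 × 3 = 48 beats ÷ 4 = 12 chords.
D: 9 × 3 = 27 beats ÷ 1.5 = 18 chords.
Overall: 84 chords over 52 bars → 84/52 = 21/13 chords per bar.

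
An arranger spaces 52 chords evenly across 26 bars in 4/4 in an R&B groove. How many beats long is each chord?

26 bars × 4 beats/bar = 104 beats total.
104 beats ÷ 52 chords = 2 beats per chord.
(That is a half note.)

2 beats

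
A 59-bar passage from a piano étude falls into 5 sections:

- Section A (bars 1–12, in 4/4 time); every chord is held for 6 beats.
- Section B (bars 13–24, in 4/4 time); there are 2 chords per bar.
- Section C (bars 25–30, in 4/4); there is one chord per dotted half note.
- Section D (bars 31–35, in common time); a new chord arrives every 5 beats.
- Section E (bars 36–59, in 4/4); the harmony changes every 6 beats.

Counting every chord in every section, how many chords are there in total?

A has 48 beats and chords last 6 each, so 8 chords.
B has 48 beats and chords last 2 each, so 24 chords.
C has 24 beats and chords last 3 each, so 8 chords.
D has 20 beats and chords last 5 each, so 4 chords.
E has 96 beats and chords last 6 each, so 16 chords.
Total: 8 + 24 + 8 + 4 + 16 = 60.

60 chords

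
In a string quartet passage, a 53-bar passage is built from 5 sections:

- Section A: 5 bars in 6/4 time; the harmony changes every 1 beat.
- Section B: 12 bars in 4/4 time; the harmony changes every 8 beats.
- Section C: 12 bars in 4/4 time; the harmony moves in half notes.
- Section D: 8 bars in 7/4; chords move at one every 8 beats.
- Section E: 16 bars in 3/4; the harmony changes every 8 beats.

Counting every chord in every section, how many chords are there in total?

A: 5 bars × 6 beats = 30 beats; 1 beat/chord → 30 chords.
B: 12 bars × 4 beats = 48 beats; 8 beats/chord → 6 chords.
C: 12 bars × 4 beats = 48 beats; 2 beats/chord → 24 chords.
D: 8 bars × 7 beats = 56 beats; 8 beats/chord → 7 chords.
E: 16 bars × 3 beats = 48 beats; 8 beats/chord → 6 chords.
Total: 30 + 6 + 24 + 7 + 6 = 73.

73 chords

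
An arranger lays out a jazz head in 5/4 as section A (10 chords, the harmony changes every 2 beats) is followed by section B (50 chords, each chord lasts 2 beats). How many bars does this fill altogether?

24 bars

A: 10 × 2 = 20 beats = 4 bars.
B: 50 × 2 = 100 beats = 20 bars.
Total: 4 + 20 = 24 bars.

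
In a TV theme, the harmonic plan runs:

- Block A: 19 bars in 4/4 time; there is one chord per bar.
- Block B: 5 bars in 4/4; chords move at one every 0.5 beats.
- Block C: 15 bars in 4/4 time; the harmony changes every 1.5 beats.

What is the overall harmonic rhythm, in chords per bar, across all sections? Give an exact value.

33/13 chords per bar

A: 19 × 4 = 76 beats ÷ 4 = 19 chords.
B: 5 × 4 = 20 beats ÷ 0.5 = 40 chords.
C: 15 × 4 = 60 beats ÷ 1.5 = 40 chords.
Overall: 99 chords over 39 bars → 99/39 = 33/13 chords per bar.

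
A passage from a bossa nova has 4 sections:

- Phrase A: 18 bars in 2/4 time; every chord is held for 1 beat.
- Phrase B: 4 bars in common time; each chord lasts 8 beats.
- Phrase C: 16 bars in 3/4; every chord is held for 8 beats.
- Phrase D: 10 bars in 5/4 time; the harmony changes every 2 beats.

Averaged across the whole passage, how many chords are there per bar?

A: 18 bars of 2 beats is 36 beats; at 1 beat each that's 36 chords.
B: 4 bars of 4 beats is 16 beats; at 8 beats each that's 2 chords.
C: 16 bars of 3 beats is 48 beats; at 8 beats each that's 6 chords.
D: 10 bars of 5 beats is 50 beats; at 2 beats each that's 25 chords.
Overall: 69 chords over 48 bars → 69/48 = 23/16 chords per bar.

23/16 chords per bar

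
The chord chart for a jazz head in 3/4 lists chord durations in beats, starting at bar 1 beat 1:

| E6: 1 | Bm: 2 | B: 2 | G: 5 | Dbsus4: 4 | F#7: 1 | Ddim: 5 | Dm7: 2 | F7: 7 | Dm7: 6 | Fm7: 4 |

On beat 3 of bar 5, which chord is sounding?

F#7

Beat 3 of bar 5 is beat (5−1)×3 + 3 = 15 overall.
Running totals: E6 ends at 1, Bm ends at 3, B ends at 5, G ends at 10, Dbsus4 ends at 14, F#7 ends at 15.
Beat 15 falls within F#7.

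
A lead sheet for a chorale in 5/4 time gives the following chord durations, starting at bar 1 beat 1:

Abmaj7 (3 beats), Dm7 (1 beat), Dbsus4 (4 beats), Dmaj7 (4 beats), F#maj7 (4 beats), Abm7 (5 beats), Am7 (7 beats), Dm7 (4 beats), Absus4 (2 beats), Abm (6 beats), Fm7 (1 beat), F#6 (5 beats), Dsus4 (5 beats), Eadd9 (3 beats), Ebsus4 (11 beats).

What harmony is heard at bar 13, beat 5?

Beat 5 of bar 13 is beat (13−1)×5 + 5 = 65 overall.
Running totals: Abmaj7 ends at 3, Dm7 ends at 4, Dbsus4 ends at 8, Dmaj7 ends at 12, F#maj7 ends at 16, Abm7 ends at 21, Am7 ends at 28, Dm7 ends at 32, Absus4 ends at 34, Abm ends at 40, Fm7 ends at 41, F#6 ends at 46, Dsus4 ends at 51, Eadd9 ends at 54, Ebsus4 ends at 65.
Beat 65 falls within Ebsus4.

Ebsus4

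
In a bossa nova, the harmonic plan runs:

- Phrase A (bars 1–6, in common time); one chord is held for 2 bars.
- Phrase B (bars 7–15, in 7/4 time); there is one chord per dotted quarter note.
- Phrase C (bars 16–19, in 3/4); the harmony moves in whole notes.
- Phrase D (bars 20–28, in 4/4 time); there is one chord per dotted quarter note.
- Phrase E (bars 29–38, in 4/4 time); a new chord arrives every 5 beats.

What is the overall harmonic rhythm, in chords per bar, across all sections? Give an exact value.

A: 6 bars of 4 beats is 24 beats; at 8 beats each that's 3 chords.
B: 9 bars of 7 beats is 63 beats; at 1.5 beats each that's 42 chords.
C: 4 bars of 3 beats is 12 beats; at 4 beats each that's 3 chords.
D: 9 bars of 4 beats is 36 beats; at 1.5 beats each that's 24 chords.
E: 10 bars of 4 beats is 40 beats; at 5 beats each that's 8 chords.
Overall: 80 chords over 38 bars → 80/38 = 40/19 chords per bar.

40/19 chords per bar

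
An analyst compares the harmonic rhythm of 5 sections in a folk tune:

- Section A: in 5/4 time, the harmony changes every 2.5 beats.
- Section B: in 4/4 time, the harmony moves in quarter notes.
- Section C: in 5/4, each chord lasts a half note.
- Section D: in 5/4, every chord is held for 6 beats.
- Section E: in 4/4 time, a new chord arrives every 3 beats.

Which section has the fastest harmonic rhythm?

Section B

A: each chord is 2.5 beats in 5/4, so 2 per bar.
B: each chord is 1 beat in 4/4, so 4 per bar.
C: each chord is 2 beats in 5/4, so 2.5 per bar.
D: each chord is 6 beats in 5/4, so 5/6 per bar.
E: each chord is 3 beats in 4/4, so 4/3 per bar.
Fastest is B at 4 chords/bar.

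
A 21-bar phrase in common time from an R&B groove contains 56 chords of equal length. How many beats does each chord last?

1.5 beats

21 bars × 4 beats/bar = 84 beats total.
84 beats ÷ 56 chords = 1.5 beats per chord.
(That is a dotted quarter note.)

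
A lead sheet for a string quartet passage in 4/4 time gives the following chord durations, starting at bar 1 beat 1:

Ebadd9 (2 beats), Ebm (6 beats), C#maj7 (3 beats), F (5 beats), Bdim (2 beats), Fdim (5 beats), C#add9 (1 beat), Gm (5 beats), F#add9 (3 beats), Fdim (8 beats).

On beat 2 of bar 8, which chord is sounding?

F#add9

Beat 2 of bar 8 is beat (8−1)×4 + 2 = 30 overall.
Running totals: Ebadd9 ends at 2, Ebm ends at 8, C#maj7 ends at 11, F ends at 16, Bdim ends at 18, Fdim ends at 23, C#add9 ends at 24, Gm ends at 29, F#add9 ends at 32.
Beat 30 falls within F#add9.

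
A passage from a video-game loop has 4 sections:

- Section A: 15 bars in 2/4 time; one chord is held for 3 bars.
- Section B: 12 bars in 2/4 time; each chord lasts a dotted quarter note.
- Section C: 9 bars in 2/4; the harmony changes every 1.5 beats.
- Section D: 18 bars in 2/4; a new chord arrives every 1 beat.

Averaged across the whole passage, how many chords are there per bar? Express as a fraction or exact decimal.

A: 15 bars of 2 beats is 30 beats; at 6 beats each that's 5 chords.
B: 12 bars of 2 beats is 24 beats; at 1.5 beats each that's 16 chords.
C: 9 bars of 2 beats is 18 beats; at 1.5 beats each that's 12 chords.
D: 18 bars of 2 beats is 36 beats; at 1 beat each that's 36 chords.
Overall: 69 chords over 54 bars → 69/54 = 23/18 chords per bar.

23/18 chords per bar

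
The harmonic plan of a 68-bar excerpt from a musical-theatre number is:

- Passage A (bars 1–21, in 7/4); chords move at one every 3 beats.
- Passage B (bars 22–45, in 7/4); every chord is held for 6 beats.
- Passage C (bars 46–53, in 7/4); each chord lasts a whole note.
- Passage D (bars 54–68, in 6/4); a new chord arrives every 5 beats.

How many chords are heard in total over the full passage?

109 chords

A has 147 beats and chords last 3 each, so 49 chords.
B has 168 beats and chords last 6 each, so 28 chords.
C has 56 beats and chords last 4 each, so 14 chords.
D has 90 beats and chords last 5 each, so 18 chords.
Total: 49 + 28 + 14 + 18 = 109.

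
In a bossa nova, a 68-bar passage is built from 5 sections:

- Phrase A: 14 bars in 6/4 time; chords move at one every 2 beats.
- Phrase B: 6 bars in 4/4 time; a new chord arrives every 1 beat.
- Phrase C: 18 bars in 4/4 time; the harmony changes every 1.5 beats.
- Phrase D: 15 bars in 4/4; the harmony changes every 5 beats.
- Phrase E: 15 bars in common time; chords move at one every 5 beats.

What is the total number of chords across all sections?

A: 14·6 = 84 beats, 84/2 = 42 chords.
B: 6·4 = 24 beats, 24/1 = 24 chords.
C: 18·4 = 72 beats, 72/1.5 = 48 chords.
D: 15·4 = 60 beats, 60/5 = 12 chords.
E: 15·4 = 60 beats, 60/5 = 12 chords.
Total: 42 + 24 + 48 + 12 + 12 = 138.

138 chords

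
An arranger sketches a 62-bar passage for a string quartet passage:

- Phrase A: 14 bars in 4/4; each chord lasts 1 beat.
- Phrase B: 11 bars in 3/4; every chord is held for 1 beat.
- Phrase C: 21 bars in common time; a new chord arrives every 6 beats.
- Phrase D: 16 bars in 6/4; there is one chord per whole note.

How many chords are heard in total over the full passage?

A: 14 bars × 4 beats = 56 beats; 1 beat/chord → 56 chords.
B: 11 bars × 3 beats = 33 beats; 1 beat/chord → 33 chords.
C: 21 bars × 4 beats = 84 beats; 6 beats/chord → 14 chords.
D: 16 bars × 6 beats = 96 beats; 4 beats/chord → 24 chords.
Total: 56 + 33 + 14 + 24 = 127.

127 chords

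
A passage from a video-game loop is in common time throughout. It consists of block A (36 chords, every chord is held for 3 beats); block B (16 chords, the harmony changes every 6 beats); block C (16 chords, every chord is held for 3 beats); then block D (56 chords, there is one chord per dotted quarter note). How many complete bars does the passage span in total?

84 bars

A: 36 × 3 = 108 beats = 27 bars.
B: 16 × 6 = 96 beats = 24 bars.
C: 16 × 3 = 48 beats = 12 bars.
D: 56 × 1.5 = 84 beats = 21 bars.
Total: 27 + 24 + 12 + 21 = 84 bars.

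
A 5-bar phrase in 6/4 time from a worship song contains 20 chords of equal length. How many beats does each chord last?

5 bars × 6 beats/bar = 30 beats total.
30 beats ÷ 20 chords = 1.5 beats per chord.
(That is a dotted quarter note.)

1.5 beats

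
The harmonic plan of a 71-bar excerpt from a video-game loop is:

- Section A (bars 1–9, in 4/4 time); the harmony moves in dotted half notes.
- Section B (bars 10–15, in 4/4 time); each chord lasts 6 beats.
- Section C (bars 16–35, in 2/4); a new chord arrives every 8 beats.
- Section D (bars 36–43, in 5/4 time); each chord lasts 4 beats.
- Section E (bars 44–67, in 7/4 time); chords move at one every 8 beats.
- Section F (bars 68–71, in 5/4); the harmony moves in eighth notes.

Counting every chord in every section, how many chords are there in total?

A: 9·4 = 36 beats, 36/3 = 12 chords.
B: 6·4 = 24 beats, 24/6 = 4 chords.
C: 20·2 = 40 beats, 40/8 = 5 chords.
D: 8·5 = 40 beats, 40/4 = 10 chords.
E: 24·7 = 168 beats, 168/8 = 21 chords.
F: 4·5 = 20 beats, 20/0.5 = 40 chords.
Total: 12 + 4 + 5 + 10 + 21 + 40 = 92.

92 chords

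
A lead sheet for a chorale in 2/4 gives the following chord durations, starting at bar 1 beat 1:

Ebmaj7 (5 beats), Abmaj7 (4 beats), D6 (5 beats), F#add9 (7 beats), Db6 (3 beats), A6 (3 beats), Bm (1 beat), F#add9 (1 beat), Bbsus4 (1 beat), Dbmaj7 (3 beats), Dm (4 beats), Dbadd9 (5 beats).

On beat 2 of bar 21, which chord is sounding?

Dbadd9

Beat 2 of bar 21 is beat (21−1)×2 + 2 = 42 overall.
Running totals: Ebmaj7 ends at 5, Abmaj7 ends at 9, D6 ends at 14, F#add9 ends at 21, Db6 ends at 24, A6 ends at 27, Bm ends at 28, F#add9 ends at 29, Bbsus4 ends at 30, Dbmaj7 ends at 33, Dm ends at 37, Dbadd9 ends at 42.
Beat 42 falls within Dbadd9.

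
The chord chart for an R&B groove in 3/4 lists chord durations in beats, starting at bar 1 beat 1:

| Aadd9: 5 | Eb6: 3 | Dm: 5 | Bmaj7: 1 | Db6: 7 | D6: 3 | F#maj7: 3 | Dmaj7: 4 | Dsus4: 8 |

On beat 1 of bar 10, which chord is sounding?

Beat 1 of bar 10 is beat (10−1)×3 + 1 = 28 overall.
Running totals: Aadd9 ends at 5, Eb6 ends at 8, Dm ends at 13, Bmaj7 ends at 14, Db6 ends at 21, D6 ends at 24, F#maj7 ends at 27, Dmaj7 ends at 31.
Beat 28 falls within Dmaj7.

Dmaj7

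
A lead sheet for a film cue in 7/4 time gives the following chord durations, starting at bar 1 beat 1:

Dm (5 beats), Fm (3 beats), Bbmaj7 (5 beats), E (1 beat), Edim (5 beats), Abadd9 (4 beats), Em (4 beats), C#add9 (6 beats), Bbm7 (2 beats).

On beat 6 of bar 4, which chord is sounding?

Beat 6 of bar 4 is beat (4−1)×7 + 6 = 27 overall.
Running totals: Dm ends at 5, Fm ends at 8, Bbmaj7 ends at 13, E ends at 14, Edim ends at 19, Abadd9 ends at 23, Em ends at 27.
Beat 27 falls within Em.

Em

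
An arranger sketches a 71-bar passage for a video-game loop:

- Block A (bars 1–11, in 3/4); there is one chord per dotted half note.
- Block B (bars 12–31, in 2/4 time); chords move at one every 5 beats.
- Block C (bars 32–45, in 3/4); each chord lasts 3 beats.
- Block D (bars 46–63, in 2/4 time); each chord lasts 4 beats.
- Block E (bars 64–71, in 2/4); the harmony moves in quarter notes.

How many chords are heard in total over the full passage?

58 chords

A: 11·3 = 33 beats, 33/3 = 11 chords.
B: 20·2 = 40 beats, 40/5 = 8 chords.
C: 14·3 = 42 beats, 42/3 = 14 chords.
D: 18·2 = 36 beats, 36/4 = 9 chords.
E: 8·2 = 16 beats, 16/1 = 16 chords.
Total: 11 + 8 + 14 + 9 + 16 = 58.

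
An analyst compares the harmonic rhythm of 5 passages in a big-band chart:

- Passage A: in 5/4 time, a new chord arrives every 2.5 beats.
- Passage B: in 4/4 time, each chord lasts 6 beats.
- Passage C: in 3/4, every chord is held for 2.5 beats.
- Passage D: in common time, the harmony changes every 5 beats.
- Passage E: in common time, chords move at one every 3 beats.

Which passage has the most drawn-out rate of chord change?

Passage B

A: 5 beats/bar ÷ 2.5 beats/chord = 2 chords/bar.
B: 4 beats/bar ÷ 6 beats/chord = 2/3 chords/bar.
C: 3 beats/bar ÷ 2.5 beats/chord = 1.2 chords/bar.
D: 4 beats/bar ÷ 5 beats/chord = 0.8 chords/bar.
E: 4 beats/bar ÷ 3 beats/chord = 4/3 chords/bar.
Slowest is B at 2/3 chords/bar.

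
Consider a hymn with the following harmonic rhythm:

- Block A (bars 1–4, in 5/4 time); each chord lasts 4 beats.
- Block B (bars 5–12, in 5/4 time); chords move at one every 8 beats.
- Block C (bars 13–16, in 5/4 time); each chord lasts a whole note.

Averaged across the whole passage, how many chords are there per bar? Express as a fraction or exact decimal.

A: 4 bars of 5 beats is 20 beats; at 4 beats each that's 5 chords.
B: 8 bars of 5 beats is 40 beats; at 8 beats each that's 5 chords.
C: 4 bars of 5 beats is 20 beats; at 4 beats each that's 5 chords.
Overall: 15 chords over 16 bars → 15/16 = 15/16 chords per bar.

15/16 chords per bar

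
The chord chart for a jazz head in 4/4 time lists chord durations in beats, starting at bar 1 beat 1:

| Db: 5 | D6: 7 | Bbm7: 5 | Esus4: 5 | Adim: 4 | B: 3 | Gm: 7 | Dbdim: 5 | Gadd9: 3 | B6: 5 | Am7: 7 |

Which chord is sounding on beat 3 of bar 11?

Gadd9

Beat 3 of bar 11 is beat (11−1)×4 + 3 = 43 overall.
Running totals: Db ends at 5, D6 ends at 12, Bbm7 ends at 17, Esus4 ends at 22, Adim ends at 26, B ends at 29, Gm ends at 36, Dbdim ends at 41, Gadd9 ends at 44.
Beat 43 falls within Gadd9.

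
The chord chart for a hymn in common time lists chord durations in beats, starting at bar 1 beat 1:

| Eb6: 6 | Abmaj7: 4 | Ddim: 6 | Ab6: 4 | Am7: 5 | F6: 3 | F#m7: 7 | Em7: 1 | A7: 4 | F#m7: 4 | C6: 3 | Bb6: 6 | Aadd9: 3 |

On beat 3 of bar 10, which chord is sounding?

A7

Beat 3 of bar 10 is beat (10−1)×4 + 3 = 39 overall.
Running totals: Eb6 ends at 6, Abmaj7 ends at 10, Ddim ends at 16, Ab6 ends at 20, Am7 ends at 25, F6 ends at 28, F#m7 ends at 35, Em7 ends at 36, A7 ends at 40.
Beat 39 falls within A7.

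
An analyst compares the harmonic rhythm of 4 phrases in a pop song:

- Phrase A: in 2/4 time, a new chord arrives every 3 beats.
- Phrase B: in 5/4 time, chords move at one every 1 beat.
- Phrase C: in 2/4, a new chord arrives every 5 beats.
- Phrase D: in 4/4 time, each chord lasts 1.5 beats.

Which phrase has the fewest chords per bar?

Phrase C

A: 2/3 = 2/3 chords/bar.
B: 5/1 = 5 chords/bar.
C: 2/5 = 0.4 chords/bar.
D: 4/1.5 = 8/3 chords/bar.
Slowest is C at 0.4 chords/bar.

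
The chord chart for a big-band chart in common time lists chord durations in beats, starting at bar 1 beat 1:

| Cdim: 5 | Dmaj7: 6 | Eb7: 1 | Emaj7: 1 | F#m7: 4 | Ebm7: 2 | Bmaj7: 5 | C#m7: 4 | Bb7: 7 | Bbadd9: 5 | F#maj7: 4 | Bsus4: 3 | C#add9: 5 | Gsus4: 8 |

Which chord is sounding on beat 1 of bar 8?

Bb7

Beat 1 of bar 8 is beat (8−1)×4 + 1 = 29 overall.
Running totals: Cdim ends at 5, Dmaj7 ends at 11, Eb7 ends at 12, Emaj7 ends at 13, F#m7 ends at 17, Ebm7 ends at 19, Bmaj7 ends at 24, C#m7 ends at 28, Bb7 ends at 35.
Beat 29 falls within Bb7.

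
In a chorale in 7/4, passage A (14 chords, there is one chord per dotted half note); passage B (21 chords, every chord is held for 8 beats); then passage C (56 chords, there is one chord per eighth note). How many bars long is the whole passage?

34 bars

A: 14 × 3 = 42 beats = 6 bars.
B: 21 × 8 = 168 beats = 24 bars.
C: 56 × 0.5 = 28 beats = 4 bars.
Total: 6 + 24 + 4 = 34 bars.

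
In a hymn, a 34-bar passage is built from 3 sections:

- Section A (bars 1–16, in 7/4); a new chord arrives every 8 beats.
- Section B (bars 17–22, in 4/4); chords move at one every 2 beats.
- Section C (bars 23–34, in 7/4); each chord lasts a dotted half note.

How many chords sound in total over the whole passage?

A: 16·7 = 112 beats, 112/8 = 14 chords.
B: 6·4 = 24 beats, 24/2 = 12 chords.
C: 12·7 = 84 beats, 84/3 = 28 chords.
Total: 14 + 12 + 28 = 54.

54 chords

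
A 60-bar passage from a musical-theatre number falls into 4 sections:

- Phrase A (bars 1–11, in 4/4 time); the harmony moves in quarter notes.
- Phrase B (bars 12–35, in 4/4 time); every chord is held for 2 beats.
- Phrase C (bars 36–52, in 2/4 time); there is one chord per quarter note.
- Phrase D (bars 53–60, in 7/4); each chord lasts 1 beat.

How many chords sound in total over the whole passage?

182 chords

A: 11 bars × 4 beats = 44 beats; 1 beat/chord → 44 chords.
B: 24 bars × 4 beats = 96 beats; 2 beats/chord → 48 chords.
C: 17 bars × 2 beats = 34 beats; 1 beat/chord → 34 chords.
D: 8 bars × 7 beats = 56 beats; 1 beat/chord → 56 chords.
Total: 44 + 48 + 34 + 56 = 182.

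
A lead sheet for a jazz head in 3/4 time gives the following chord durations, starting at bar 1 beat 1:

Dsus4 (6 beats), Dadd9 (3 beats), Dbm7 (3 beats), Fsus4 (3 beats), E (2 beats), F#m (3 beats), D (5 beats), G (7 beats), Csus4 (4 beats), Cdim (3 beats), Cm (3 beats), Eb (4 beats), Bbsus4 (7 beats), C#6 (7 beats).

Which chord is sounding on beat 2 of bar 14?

Beat 2 of bar 14 is beat (14−1)×3 + 2 = 41 overall.
Running totals: Dsus4 ends at 6, Dadd9 ends at 9, Dbm7 ends at 12, Fsus4 ends at 15, E ends at 17, F#m ends at 20, D ends at 25, G ends at 32, Csus4 ends at 36, Cdim ends at 39, Cm ends at 42.
Beat 41 falls within Cm.

Cm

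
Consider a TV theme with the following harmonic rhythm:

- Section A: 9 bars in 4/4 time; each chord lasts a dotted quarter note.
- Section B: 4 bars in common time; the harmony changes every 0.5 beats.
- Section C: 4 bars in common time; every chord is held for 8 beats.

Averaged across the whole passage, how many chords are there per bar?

58/17 chords per bar

A: 9 bars of 4 beats is 36 beats; at 1.5 beats each that's 24 chords.
B: 4 bars of 4 beats is 16 beats; at 0.5 beats each that's 32 chords.
C: 4 bars of 4 beats is 16 beats; at 8 beats each that's 2 chords.
Overall: 58 chords over 17 bars → 58/17 = 58/17 chords per bar.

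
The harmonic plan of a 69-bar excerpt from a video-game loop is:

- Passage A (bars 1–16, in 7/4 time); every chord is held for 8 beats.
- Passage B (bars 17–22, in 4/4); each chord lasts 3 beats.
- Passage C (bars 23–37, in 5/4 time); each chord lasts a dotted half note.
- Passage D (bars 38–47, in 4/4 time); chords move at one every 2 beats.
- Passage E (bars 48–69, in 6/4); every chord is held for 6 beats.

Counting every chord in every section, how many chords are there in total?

89 chords

A: 16·7 = 112 beats, 112/8 = 14 chords.
B: 6·4 = 24 beats, 24/3 = 8 chords.
C: 15·5 = 75 beats, 75/3 = 25 chords.
D: 10·4 = 40 beats, 40/2 = 20 chords.
E: 22·6 = 132 beats, 132/6 = 22 chords.
Total: 14 + 8 + 25 + 20 + 22 = 89.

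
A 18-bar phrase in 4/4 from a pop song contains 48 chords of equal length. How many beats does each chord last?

1.5 beats

18 bars × 4 beats/bar = 72 beats total.
72 beats ÷ 48 chords = 1.5 beats per chord.
(That is a dotted quarter note.)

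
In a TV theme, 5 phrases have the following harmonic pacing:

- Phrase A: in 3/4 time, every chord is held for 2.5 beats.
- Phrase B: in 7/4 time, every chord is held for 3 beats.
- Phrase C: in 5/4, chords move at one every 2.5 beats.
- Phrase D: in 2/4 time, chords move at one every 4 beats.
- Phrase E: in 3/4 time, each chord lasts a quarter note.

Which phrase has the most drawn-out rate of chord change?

Phrase D

A: 3/2.5 = 1.2 chords/bar.
B: 7/3 = 7/3 chords/bar.
C: 5/2.5 = 2 chords/bar.
D: 2/4 = 0.5 chords/bar.
E: 3/1 = 3 chords/bar.
Slowest is D at 0.5 chords/bar.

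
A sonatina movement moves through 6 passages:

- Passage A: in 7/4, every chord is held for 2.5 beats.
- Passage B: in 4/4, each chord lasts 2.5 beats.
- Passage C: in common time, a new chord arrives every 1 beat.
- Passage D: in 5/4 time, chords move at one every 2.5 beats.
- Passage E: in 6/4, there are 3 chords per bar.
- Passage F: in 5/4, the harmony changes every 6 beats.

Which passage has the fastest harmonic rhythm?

A: 7 beats/bar ÷ 2.5 beats/chord = 2.8 chords/bar.
B: 4 beats/bar ÷ 2.5 beats/chord = 1.6 chords/bar.
C: 4 beats/bar ÷ 1 beat/chord = 4 chords/bar.
D: 5 beats/bar ÷ 2.5 beats/chord = 2 chords/bar.
E: 6 beats/bar ÷ 2 beats/chord = 3 chords/bar.
F: 5 beats/bar ÷ 6 beats/chord = 5/6 chords/bar.
Fastest is C at 4 chords/bar.

Passage C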